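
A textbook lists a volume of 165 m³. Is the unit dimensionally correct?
Yes

volume has SI base units: m^3
m³ reduces to the same SI base units, so it is a valid unit for volume.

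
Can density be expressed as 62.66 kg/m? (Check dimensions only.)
No

density has SI base units: kg / m^3
kg/m does NOT reduce to kg / m^3; a valid unit for density would be e.g. kg/m³.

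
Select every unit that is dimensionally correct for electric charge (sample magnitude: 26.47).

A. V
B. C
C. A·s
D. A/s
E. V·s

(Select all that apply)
B, C

electric charge has SI base units: A * s

Checking each option against A * s:
  A. V: ✗ does not match
  B. C: ✓ matches
  C. A·s: ✓ matches
  D. A/s: ✗ does not match
  E. V·s: ✗ does not match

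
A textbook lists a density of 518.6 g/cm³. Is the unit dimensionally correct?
Yes

density has SI base units: kg / m^3
g/cm³ reduces to the same SI base units, so it is a valid unit for density.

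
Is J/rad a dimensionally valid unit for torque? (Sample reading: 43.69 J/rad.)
Yes

torque has SI base units: kg * m^2 / s^2
J/rad reduces to the same SI base units, so it is a valid unit for torque.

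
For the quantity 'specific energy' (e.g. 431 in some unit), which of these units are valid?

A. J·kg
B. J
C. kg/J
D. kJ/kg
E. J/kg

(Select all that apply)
D, E

specific energy has SI base units: m^2 / s^2

Checking each option against m^2 / s^2:
  A. J·kg: ✗ does not match
  B. J: ✗ does not match
  C. kg/J: ✗ does not match
  D. kJ/kg: ✓ matches
  E. J/kg: ✓ matches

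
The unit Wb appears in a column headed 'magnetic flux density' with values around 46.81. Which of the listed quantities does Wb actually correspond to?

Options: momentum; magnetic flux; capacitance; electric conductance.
magnetic flux

magnetic flux density should have units dimensionally equivalent to kg / (A * s^2) (e.g. T).
The given unit 'Wb' reduces to kg * m^2 / (A * s^2). Of the listed options, that is the dimensionality of magnetic flux.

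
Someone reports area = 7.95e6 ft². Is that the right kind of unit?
Yes

area has SI base units: m^2
ft² reduces to the same SI base units, so it is a valid unit for area.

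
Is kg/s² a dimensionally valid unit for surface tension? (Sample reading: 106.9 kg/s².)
Yes

surface tension has SI base units: kg / s^2
kg/s² reduces to the same SI base units, so it is a valid unit for surface tension.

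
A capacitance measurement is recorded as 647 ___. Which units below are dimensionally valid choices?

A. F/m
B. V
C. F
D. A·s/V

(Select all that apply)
C, D

capacitance has SI base units: A^2 * s^4 / (kg * m^2)

Checking each option against A^2 * s^4 / (kg * m^2):
  A. F/m: ✗ does not match
  B. V: ✗ does not match
  C. F: ✓ matches
  D. A·s/V: ✓ matches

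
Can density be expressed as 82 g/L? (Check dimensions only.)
Yes

density has SI base units: kg / m^3
g/L reduces to the same SI base units, so it is a valid unit for density.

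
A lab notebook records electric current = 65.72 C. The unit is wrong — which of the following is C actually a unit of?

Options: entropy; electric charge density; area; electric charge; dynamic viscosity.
electric charge

electric current should have units dimensionally equivalent to A (e.g. A).
The given unit 'C' reduces to A * s. Of the listed options, that is the dimensionality of electric charge.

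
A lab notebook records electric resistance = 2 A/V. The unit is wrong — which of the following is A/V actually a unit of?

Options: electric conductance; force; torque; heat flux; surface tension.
electric conductance

electric resistance should have units dimensionally equivalent to kg * m^2 / (A^2 * s^3) (e.g. Ω).
The given unit 'A/V' reduces to A^2 * s^3 / (kg * m^2). Of the listed options, that is the dimensionality of electric conductance.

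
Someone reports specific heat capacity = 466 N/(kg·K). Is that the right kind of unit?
No

specific heat capacity has SI base units: m^2 / (s^2 * K)
N/(kg·K) does NOT reduce to m^2 / (s^2 * K); a valid unit for specific heat capacity would be e.g. J/(kg·K).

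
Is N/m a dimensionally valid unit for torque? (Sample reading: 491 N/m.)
No

torque has SI base units: kg * m^2 / s^2
N/m does NOT reduce to kg * m^2 / s^2; a valid unit for torque would be e.g. N·m.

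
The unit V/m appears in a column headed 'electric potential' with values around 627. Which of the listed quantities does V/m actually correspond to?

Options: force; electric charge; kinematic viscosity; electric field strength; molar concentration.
electric field strength

electric potential should have units dimensionally equivalent to kg * m^2 / (A * s^3) (e.g. V).
The given unit 'V/m' reduces to kg * m / (A * s^3). Of the listed options, that is the dimensionality of electric field strength.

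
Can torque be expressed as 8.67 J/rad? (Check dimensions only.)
Yes

torque has SI base units: kg * m^2 / s^2
J/rad reduces to the same SI base units, so it is a valid unit for torque.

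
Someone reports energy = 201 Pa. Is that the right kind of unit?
No

energy has SI base units: kg * m^2 / s^2
Pa does NOT reduce to kg * m^2 / s^2; a valid unit for energy would be e.g. J.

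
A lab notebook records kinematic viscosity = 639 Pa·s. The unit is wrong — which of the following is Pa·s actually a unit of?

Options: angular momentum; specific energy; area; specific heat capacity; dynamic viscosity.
dynamic viscosity

kinematic viscosity should have units dimensionally equivalent to m^2 / s (e.g. m²/s).
The given unit 'Pa·s' reduces to kg / (m * s). Of the listed options, that is the dimensionality of dynamic viscosity.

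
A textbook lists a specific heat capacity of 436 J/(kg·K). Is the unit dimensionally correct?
Yes

specific heat capacity has SI base units: m^2 / (s^2 * K)
J/(kg·K) reduces to the same SI base units, so it is a valid unit for specific heat capacity.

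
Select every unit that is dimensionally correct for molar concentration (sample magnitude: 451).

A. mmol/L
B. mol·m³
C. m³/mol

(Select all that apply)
A

molar concentration has SI base units: mol / m^3

Checking each option against mol / m^3:
  A. mmol/L: ✓ matches
  B. mol·m³: ✗ does not match
  C. m³/mol: ✗ does not match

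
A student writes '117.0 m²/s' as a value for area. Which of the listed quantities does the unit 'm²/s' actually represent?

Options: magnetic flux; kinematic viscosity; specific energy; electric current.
kinematic viscosity

area should have units dimensionally equivalent to m^2 (e.g. m²).
The given unit 'm²/s' reduces to m^2 / s. Of the listed options, that is the dimensionality of kinematic viscosity.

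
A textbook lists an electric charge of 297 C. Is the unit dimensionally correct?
Yes

electric charge has SI base units: A * s
C reduces to the same SI base units, so it is a valid unit for electric charge.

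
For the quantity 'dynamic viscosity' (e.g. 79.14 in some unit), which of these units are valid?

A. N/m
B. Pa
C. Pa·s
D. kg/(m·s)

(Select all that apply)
C, D

dynamic viscosity has SI base units: kg / (m * s)

Checking each option against kg / (m * s):
  A. N/m: ✗ does not match
  B. Pa: ✗ does not match
  C. Pa·s: ✓ matches
  D. kg/(m·s): ✓ matches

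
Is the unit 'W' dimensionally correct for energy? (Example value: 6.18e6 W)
No

energy has SI base units: kg * m^2 / s^2
W does NOT reduce to kg * m^2 / s^2; a valid unit for energy would be e.g. J.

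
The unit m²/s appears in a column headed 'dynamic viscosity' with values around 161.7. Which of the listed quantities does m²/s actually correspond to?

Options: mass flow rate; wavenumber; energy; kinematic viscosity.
kinematic viscosity

dynamic viscosity should have units dimensionally equivalent to kg / (m * s) (e.g. Pa·s).
The given unit 'm²/s' reduces to m^2 / s. Of the listed options, that is the dimensionality of kinematic viscosity.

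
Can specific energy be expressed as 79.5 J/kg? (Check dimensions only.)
Yes

specific energy has SI base units: m^2 / s^2
J/kg reduces to the same SI base units, so it is a valid unit for specific energy.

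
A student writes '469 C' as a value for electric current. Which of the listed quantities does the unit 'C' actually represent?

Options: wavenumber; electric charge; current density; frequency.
electric charge

electric current should have units dimensionally equivalent to A (e.g. A).
The given unit 'C' reduces to A * s. Of the listed options, that is the dimensionality of electric charge.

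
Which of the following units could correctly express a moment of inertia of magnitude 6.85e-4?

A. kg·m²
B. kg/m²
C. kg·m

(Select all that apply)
A

moment of inertia has SI base units: kg * m^2

Checking each option against kg * m^2:
  A. kg·m²: ✓ matches
  B. kg/m²: ✗ does not match
  C. kg·m: ✗ does not match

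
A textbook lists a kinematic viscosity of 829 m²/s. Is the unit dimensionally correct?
Yes

kinematic viscosity has SI base units: m^2 / s
m²/s reduces to the same SI base units, so it is a valid unit for kinematic viscosity.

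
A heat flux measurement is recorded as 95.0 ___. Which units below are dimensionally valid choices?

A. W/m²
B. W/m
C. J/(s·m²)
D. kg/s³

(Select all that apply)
A, C, D

heat flux has SI base units: kg / s^3

Checking each option against kg / s^3:
  A. W/m²: ✓ matches
  B. W/m: ✗ does not match
  C. J/(s·m²): ✓ matches
  D. kg/s³: ✓ matches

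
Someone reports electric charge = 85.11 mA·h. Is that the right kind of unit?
Yes

electric charge has SI base units: A * s
mA·h reduces to the same SI base units, so it is a valid unit for electric charge.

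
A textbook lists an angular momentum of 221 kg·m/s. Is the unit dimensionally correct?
No

angular momentum has SI base units: kg * m^2 / s
kg·m/s does NOT reduce to kg * m^2 / s; a valid unit for angular momentum would be e.g. kg·m²/s.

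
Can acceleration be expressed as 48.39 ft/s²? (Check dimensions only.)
Yes

acceleration has SI base units: m / s^2
ft/s² reduces to the same SI base units, so it is a valid unit for acceleration.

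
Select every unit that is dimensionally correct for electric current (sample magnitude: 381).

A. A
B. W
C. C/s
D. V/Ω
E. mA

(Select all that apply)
A, C, D, E

electric current has SI base units: A

Checking each option against A:
  A. A: ✓ matches
  B. W: ✗ does not match
  C. C/s: ✓ matches
  D. V/Ω: ✓ matches
  E. mA: ✓ matches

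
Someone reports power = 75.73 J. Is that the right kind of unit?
No

power has SI base units: kg * m^2 / s^3
J does NOT reduce to kg * m^2 / s^3; a valid unit for power would be e.g. W.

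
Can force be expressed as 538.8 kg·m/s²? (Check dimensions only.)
Yes

force has SI base units: kg * m / s^2
kg·m/s² reduces to the same SI base units, so it is a valid unit for force.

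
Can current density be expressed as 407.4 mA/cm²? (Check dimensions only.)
Yes

current density has SI base units: A / m^2
mA/cm² reduces to the same SI base units, so it is a valid unit for current density.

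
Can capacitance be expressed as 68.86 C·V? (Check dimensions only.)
No

capacitance has SI base units: A^2 * s^4 / (kg * m^2)
C·V does NOT reduce to A^2 * s^4 / (kg * m^2); a valid unit for capacitance would be e.g. F.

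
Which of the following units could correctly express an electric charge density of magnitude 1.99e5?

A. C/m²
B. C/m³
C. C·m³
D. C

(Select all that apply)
B

electric charge density has SI base units: A * s / m^3

Checking each option against A * s / m^3:
  A. C/m²: ✗ does not match
  B. C/m³: ✓ matches
  C. C·m³: ✗ does not match
  D. C: ✗ does not match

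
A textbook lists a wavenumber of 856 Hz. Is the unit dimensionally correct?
No

wavenumber has SI base units: 1 / m
Hz does NOT reduce to 1 / m; a valid unit for wavenumber would be e.g. 1/m.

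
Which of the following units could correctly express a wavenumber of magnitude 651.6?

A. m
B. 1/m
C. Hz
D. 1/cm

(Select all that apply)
B, D

wavenumber has SI base units: 1 / m

Checking each option against 1 / m:
  A. m: ✗ does not match
  B. 1/m: ✓ matches
  C. Hz: ✗ does not match
  D. 1/cm: ✓ matches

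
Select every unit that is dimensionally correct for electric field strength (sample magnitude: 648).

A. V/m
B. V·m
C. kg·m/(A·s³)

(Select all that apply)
A, C

electric field strength has SI base units: kg * m / (A * s^3)

Checking each option against kg * m / (A * s^3):
  A. V/m: ✓ matches
  B. V·m: ✗ does not match
  C. kg·m/(A·s³): ✓ matches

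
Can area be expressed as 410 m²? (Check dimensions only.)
Yes

area has SI base units: m^2
m² reduces to the same SI base units, so it is a valid unit for area.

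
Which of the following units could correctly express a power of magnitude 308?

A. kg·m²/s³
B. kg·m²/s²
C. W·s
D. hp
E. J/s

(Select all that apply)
A, D, E

power has SI base units: kg * m^2 / s^3

Checking each option against kg * m^2 / s^3:
  A. kg·m²/s³: ✓ matches
  B. kg·m²/s²: ✗ does not match
  C. W·s: ✗ does not match
  D. hp: ✓ matches
  E. J/s: ✓ matches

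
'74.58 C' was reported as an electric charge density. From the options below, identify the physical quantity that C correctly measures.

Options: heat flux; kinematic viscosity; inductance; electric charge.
electric charge

electric charge density should have units dimensionally equivalent to A * s / m^3 (e.g. C/m³).
The given unit 'C' reduces to A * s. Of the listed options, that is the dimensionality of electric charge.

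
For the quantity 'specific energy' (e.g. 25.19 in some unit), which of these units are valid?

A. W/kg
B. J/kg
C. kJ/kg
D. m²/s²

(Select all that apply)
B, C, D

specific energy has SI base units: m^2 / s^2

Checking each option against m^2 / s^2:
  A. W/kg: ✗ does not match
  B. J/kg: ✓ matches
  C. kJ/kg: ✓ matches
  D. m²/s²: ✓ matches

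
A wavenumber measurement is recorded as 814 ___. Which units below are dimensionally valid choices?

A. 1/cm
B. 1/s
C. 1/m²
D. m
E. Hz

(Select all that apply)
A

wavenumber has SI base units: 1 / m

Checking each option against 1 / m:
  A. 1/cm: ✓ matches
  B. 1/s: ✗ does not match
  C. 1/m²: ✗ does not match
  D. m: ✗ does not match
  E. Hz: ✗ does not match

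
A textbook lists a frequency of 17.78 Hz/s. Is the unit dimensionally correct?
No

frequency has SI base units: 1 / s
Hz/s does NOT reduce to 1 / s; a valid unit for frequency would be e.g. Hz.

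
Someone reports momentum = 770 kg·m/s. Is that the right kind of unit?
Yes

momentum has SI base units: kg * m / s
kg·m/s reduces to the same SI base units, so it is a valid unit for momentum.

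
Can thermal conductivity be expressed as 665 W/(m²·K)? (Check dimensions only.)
No

thermal conductivity has SI base units: kg * m / (s^3 * K)
W/(m²·K) does NOT reduce to kg * m / (s^3 * K); a valid unit for thermal conductivity would be e.g. W/(m·K).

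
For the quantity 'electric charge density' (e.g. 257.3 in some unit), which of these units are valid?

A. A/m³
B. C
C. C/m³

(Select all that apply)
C

electric charge density has SI base units: A * s / m^3

Checking each option against A * s / m^3:
  A. A/m³: ✗ does not match
  B. C: ✗ does not match
  C. C/m³: ✓ matches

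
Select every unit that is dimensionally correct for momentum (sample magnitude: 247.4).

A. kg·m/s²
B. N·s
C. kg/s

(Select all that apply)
B

momentum has SI base units: kg * m / s

Checking each option against kg * m / s:
  A. kg·m/s²: ✗ does not match
  B. N·s: ✓ matches
  C. kg/s: ✗ does not match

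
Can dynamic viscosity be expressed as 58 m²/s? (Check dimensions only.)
No

dynamic viscosity has SI base units: kg / (m * s)
m²/s does NOT reduce to kg / (m * s); a valid unit for dynamic viscosity would be e.g. Pa·s.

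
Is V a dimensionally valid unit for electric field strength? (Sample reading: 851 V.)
No

electric field strength has SI base units: kg * m / (A * s^3)
V does NOT reduce to kg * m / (A * s^3); a valid unit for electric field strength would be e.g. V/m.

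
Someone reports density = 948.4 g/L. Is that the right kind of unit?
Yes

density has SI base units: kg / m^3
g/L reduces to the same SI base units, so it is a valid unit for density.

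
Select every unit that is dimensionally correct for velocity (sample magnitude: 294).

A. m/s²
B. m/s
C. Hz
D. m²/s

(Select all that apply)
B

velocity has SI base units: m / s

Checking each option against m / s:
  A. m/s²: ✗ does not match
  B. m/s: ✓ matches
  C. Hz: ✗ does not match
  D. m²/s: ✗ does not match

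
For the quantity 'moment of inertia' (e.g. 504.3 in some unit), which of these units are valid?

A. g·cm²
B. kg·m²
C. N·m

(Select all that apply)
A, B

moment of inertia has SI base units: kg * m^2

Checking each option against kg * m^2:
  A. g·cm²: ✓ matches
  B. kg·m²: ✓ matches
  C. N·m: ✗ does not match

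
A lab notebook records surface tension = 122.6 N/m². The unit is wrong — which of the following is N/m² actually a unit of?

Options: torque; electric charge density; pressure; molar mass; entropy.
pressure

surface tension should have units dimensionally equivalent to kg / s^2 (e.g. N/m).
The given unit 'N/m²' reduces to kg / (m * s^2). Of the listed options, that is the dimensionality of pressure.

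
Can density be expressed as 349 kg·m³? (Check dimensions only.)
No

density has SI base units: kg / m^3
kg·m³ does NOT reduce to kg / m^3; a valid unit for density would be e.g. kg/m³.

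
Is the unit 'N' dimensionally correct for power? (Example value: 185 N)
No

power has SI base units: kg * m^2 / s^3
N does NOT reduce to kg * m^2 / s^3; a valid unit for power would be e.g. W.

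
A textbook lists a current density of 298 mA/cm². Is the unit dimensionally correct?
Yes

current density has SI base units: A / m^2
mA/cm² reduces to the same SI base units, so it is a valid unit for current density.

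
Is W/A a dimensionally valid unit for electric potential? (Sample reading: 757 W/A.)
Yes

electric potential has SI base units: kg * m^2 / (A * s^3)
W/A reduces to the same SI base units, so it is a valid unit for electric potential.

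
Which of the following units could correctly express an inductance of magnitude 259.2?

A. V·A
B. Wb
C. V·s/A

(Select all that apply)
C

inductance has SI base units: kg * m^2 / (A^2 * s^2)

Checking each option against kg * m^2 / (A^2 * s^2):
  A. V·A: ✗ does not match
  B. Wb: ✗ does not match
  C. V·s/A: ✓ matches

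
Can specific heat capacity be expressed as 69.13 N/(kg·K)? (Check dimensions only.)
No

specific heat capacity has SI base units: m^2 / (s^2 * K)
N/(kg·K) does NOT reduce to m^2 / (s^2 * K); a valid unit for specific heat capacity would be e.g. J/(kg·K).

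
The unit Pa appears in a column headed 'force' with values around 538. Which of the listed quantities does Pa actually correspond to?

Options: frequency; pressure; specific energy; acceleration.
pressure

force should have units dimensionally equivalent to kg * m / s^2 (e.g. N).
The given unit 'Pa' reduces to kg / (m * s^2). Of the listed options, that is the dimensionality of pressure.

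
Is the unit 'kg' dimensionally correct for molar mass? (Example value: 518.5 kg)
No

molar mass has SI base units: kg / mol
kg does NOT reduce to kg / mol; a valid unit for molar mass would be e.g. kg/mol.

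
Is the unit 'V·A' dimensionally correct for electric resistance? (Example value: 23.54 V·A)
No

electric resistance has SI base units: kg * m^2 / (A^2 * s^3)
V·A does NOT reduce to kg * m^2 / (A^2 * s^3); a valid unit for electric resistance would be e.g. Ω.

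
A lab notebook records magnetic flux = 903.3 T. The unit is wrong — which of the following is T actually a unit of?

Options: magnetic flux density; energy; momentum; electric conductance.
magnetic flux density

magnetic flux should have units dimensionally equivalent to kg * m^2 / (A * s^2) (e.g. Wb).
The given unit 'T' reduces to kg / (A * s^2). Of the listed options, that is the dimensionality of magnetic flux density.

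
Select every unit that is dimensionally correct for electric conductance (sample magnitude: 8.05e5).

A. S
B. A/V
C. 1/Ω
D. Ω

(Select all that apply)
A, B, C

electric conductance has SI base units: A^2 * s^3 / (kg * m^2)

Checking each option against A^2 * s^3 / (kg * m^2):
  A. S: ✓ matches
  B. A/V: ✓ matches
  C. 1/Ω: ✓ matches
  D. Ω: ✗ does not match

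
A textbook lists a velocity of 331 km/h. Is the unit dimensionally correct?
Yes

velocity has SI base units: m / s
km/h reduces to the same SI base units, so it is a valid unit for velocity.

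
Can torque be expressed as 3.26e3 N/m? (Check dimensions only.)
No

torque has SI base units: kg * m^2 / s^2
N/m does NOT reduce to kg * m^2 / s^2; a valid unit for torque would be e.g. N·m.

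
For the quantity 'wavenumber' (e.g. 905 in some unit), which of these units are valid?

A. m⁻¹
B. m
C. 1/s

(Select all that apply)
A

wavenumber has SI base units: 1 / m

Checking each option against 1 / m:
  A. m⁻¹: ✓ matches
  B. m: ✗ does not match
  C. 1/s: ✗ does not match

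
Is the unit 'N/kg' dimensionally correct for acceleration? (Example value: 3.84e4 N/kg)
Yes

acceleration has SI base units: m / s^2
N/kg reduces to the same SI base units, so it is a valid unit for acceleration.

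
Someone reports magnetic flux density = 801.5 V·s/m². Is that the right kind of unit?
Yes

magnetic flux density has SI base units: kg / (A * s^2)
V·s/m² reduces to the same SI base units, so it is a valid unit for magnetic flux density.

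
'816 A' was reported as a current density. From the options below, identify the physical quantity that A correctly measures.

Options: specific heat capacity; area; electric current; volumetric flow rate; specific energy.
electric current

current density should have units dimensionally equivalent to A / m^2 (e.g. A/m²).
The given unit 'A' reduces to A. Of the listed options, that is the dimensionality of electric current.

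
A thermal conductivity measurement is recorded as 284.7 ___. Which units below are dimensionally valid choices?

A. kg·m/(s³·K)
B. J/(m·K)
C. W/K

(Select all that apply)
A

thermal conductivity has SI base units: kg * m / (s^3 * K)

Checking each option against kg * m / (s^3 * K):
  A. kg·m/(s³·K): ✓ matches
  B. J/(m·K): ✗ does not match
  C. W/K: ✗ does not match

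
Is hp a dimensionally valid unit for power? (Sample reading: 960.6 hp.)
Yes

power has SI base units: kg * m^2 / s^3
hp reduces to the same SI base units, so it is a valid unit for power.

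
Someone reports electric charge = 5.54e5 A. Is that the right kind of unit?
No

electric charge has SI base units: A * s
A does NOT reduce to A * s; a valid unit for electric charge would be e.g. C.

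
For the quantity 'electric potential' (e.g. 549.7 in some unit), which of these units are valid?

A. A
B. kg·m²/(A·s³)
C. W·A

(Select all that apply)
B

electric potential has SI base units: kg * m^2 / (A * s^3)

Checking each option against kg * m^2 / (A * s^3):
  A. A: ✗ does not match
  B. kg·m²/(A·s³): ✓ matches
  C. W·A: ✗ does not match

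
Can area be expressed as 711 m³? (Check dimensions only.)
No

area has SI base units: m^2
m³ does NOT reduce to m^2; a valid unit for area would be e.g. m².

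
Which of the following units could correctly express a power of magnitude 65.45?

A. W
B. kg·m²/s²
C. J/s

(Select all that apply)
A, C

power has SI base units: kg * m^2 / s^3

Checking each option against kg * m^2 / s^3:
  A. W: ✓ matches
  B. kg·m²/s²: ✗ does not match
  C. J/s: ✓ matches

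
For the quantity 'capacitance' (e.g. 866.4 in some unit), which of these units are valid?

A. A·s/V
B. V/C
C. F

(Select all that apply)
A, C

capacitance has SI base units: A^2 * s^4 / (kg * m^2)

Checking each option against A^2 * s^4 / (kg * m^2):
  A. A·s/V: ✓ matches
  B. V/C: ✗ does not match
  C. F: ✓ matches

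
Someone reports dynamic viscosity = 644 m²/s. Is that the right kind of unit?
No

dynamic viscosity has SI base units: kg / (m * s)
m²/s does NOT reduce to kg / (m * s); a valid unit for dynamic viscosity would be e.g. Pa·s.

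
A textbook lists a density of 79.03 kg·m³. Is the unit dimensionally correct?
No

density has SI base units: kg / m^3
kg·m³ does NOT reduce to kg / m^3; a valid unit for density would be e.g. kg/m³.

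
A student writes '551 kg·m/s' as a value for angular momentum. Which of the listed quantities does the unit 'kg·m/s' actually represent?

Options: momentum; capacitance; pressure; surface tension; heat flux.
momentum

angular momentum should have units dimensionally equivalent to kg * m^2 / s (e.g. kg·m²/s).
The given unit 'kg·m/s' reduces to kg * m / s. Of the listed options, that is the dimensionality of momentum.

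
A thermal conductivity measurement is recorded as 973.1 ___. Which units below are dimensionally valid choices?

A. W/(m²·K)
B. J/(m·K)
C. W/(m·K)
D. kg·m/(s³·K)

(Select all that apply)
C, D

thermal conductivity has SI base units: kg * m / (s^3 * K)

Checking each option against kg * m / (s^3 * K):
  A. W/(m²·K): ✗ does not match
  B. J/(m·K): ✗ does not match
  C. W/(m·K): ✓ matches
  D. kg·m/(s³·K): ✓ matches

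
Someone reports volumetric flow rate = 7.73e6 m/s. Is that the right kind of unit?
No

volumetric flow rate has SI base units: m^3 / s
m/s does NOT reduce to m^3 / s; a valid unit for volumetric flow rate would be e.g. m³/s.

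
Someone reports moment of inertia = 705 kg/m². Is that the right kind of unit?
No

moment of inertia has SI base units: kg * m^2
kg/m² does NOT reduce to kg * m^2; a valid unit for moment of inertia would be e.g. kg·m².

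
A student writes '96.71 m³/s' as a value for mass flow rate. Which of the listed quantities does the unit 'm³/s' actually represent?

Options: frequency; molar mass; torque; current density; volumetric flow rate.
volumetric flow rate

mass flow rate should have units dimensionally equivalent to kg / s (e.g. kg/s).
The given unit 'm³/s' reduces to m^3 / s. Of the listed options, that is the dimensionality of volumetric flow rate.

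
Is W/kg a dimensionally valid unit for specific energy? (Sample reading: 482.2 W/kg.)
No

specific energy has SI base units: m^2 / s^2
W/kg does NOT reduce to m^2 / s^2; a valid unit for specific energy would be e.g. J/kg.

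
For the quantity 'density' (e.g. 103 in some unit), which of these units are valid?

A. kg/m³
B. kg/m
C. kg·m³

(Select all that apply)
A

density has SI base units: kg / m^3

Checking each option against kg / m^3:
  A. kg/m³: ✓ matches
  B. kg/m: ✗ does not match
  C. kg·m³: ✗ does not match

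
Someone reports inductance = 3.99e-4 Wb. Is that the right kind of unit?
No

inductance has SI base units: kg * m^2 / (A^2 * s^2)
Wb does NOT reduce to kg * m^2 / (A^2 * s^2); a valid unit for inductance would be e.g. H.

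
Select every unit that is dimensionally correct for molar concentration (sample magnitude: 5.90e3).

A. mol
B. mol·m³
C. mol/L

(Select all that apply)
C

molar concentration has SI base units: mol / m^3

Checking each option against mol / m^3:
  A. mol: ✗ does not match
  B. mol·m³: ✗ does not match
  C. mol/L: ✓ matches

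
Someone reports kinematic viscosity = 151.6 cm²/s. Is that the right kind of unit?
Yes

kinematic viscosity has SI base units: m^2 / s
cm²/s reduces to the same SI base units, so it is a valid unit for kinematic viscosity.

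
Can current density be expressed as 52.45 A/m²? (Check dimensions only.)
Yes

current density has SI base units: A / m^2
A/m² reduces to the same SI base units, so it is a valid unit for current density.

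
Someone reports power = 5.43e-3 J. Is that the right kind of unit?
No

power has SI base units: kg * m^2 / s^3
J does NOT reduce to kg * m^2 / s^3; a valid unit for power would be e.g. W.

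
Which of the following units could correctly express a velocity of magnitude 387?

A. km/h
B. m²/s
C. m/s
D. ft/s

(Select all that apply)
A, C, D

velocity has SI base units: m / s

Checking each option against m / s:
  A. km/h: ✓ matches
  B. m²/s: ✗ does not match
  C. m/s: ✓ matches
  D. ft/s: ✓ matches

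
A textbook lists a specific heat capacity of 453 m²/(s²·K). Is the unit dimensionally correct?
Yes

specific heat capacity has SI base units: m^2 / (s^2 * K)
m²/(s²·K) reduces to the same SI base units, so it is a valid unit for specific heat capacity.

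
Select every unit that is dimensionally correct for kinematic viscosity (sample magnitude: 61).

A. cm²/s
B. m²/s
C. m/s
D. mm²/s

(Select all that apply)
A, B, D

kinematic viscosity has SI base units: m^2 / s

Checking each option against m^2 / s:
  A. cm²/s: ✓ matches
  B. m²/s: ✓ matches
  C. m/s: ✗ does not match
  D. mm²/s: ✓ matches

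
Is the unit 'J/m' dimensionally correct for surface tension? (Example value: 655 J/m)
No

surface tension has SI base units: kg / s^2
J/m does NOT reduce to kg / s^2; a valid unit for surface tension would be e.g. N/m.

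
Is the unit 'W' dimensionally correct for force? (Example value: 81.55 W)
No

force has SI base units: kg * m / s^2
W does NOT reduce to kg * m / s^2; a valid unit for force would be e.g. N.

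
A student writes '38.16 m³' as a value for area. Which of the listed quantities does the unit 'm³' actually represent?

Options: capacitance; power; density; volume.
volume

area should have units dimensionally equivalent to m^2 (e.g. m²).
The given unit 'm³' reduces to m^3. Of the listed options, that is the dimensionality of volume.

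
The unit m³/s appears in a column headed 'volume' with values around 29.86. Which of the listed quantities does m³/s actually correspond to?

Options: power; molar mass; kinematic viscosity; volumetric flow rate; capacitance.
volumetric flow rate

volume should have units dimensionally equivalent to m^3 (e.g. m³).
The given unit 'm³/s' reduces to m^3 / s. Of the listed options, that is the dimensionality of volumetric flow rate.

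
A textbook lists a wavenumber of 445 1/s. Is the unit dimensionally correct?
No

wavenumber has SI base units: 1 / m
1/s does NOT reduce to 1 / m; a valid unit for wavenumber would be e.g. 1/m.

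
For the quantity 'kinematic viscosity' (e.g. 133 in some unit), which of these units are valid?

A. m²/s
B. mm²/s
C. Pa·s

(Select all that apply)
A, B

kinematic viscosity has SI base units: m^2 / s

Checking each option against m^2 / s:
  A. m²/s: ✓ matches
  B. mm²/s: ✓ matches
  C. Pa·s: ✗ does not match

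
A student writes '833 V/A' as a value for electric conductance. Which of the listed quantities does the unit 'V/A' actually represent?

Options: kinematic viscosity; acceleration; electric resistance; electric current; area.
electric resistance

electric conductance should have units dimensionally equivalent to A^2 * s^3 / (kg * m^2) (e.g. S).
The given unit 'V/A' reduces to kg * m^2 / (A^2 * s^3). Of the listed options, that is the dimensionality of electric resistance.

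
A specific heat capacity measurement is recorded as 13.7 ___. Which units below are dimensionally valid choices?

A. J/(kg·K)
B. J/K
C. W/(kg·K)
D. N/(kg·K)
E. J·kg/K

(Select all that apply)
A

specific heat capacity has SI base units: m^2 / (s^2 * K)

Checking each option against m^2 / (s^2 * K):
  A. J/(kg·K): ✓ matches
  B. J/K: ✗ does not match
  C. W/(kg·K): ✗ does not match
  D. N/(kg·K): ✗ does not match
  E. J·kg/K: ✗ does not match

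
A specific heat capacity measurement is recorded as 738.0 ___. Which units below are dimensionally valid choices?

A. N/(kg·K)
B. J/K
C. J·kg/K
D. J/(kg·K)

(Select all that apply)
D

specific heat capacity has SI base units: m^2 / (s^2 * K)

Checking each option against m^2 / (s^2 * K):
  A. N/(kg·K): ✗ does not match
  B. J/K: ✗ does not match
  C. J·kg/K: ✗ does not match
  D. J/(kg·K): ✓ matches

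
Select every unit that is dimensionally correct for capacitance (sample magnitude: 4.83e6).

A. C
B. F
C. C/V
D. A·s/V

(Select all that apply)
B, C, D

capacitance has SI base units: A^2 * s^4 / (kg * m^2)

Checking each option against A^2 * s^4 / (kg * m^2):
  A. C: ✗ does not match
  B. F: ✓ matches
  C. C/V: ✓ matches
  D. A·s/V: ✓ matches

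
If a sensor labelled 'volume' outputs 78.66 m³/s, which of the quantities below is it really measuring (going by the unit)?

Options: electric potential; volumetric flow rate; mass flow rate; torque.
volumetric flow rate

volume should have units dimensionally equivalent to m^3 (e.g. m³).
The given unit 'm³/s' reduces to m^3 / s. Of the listed options, that is the dimensionality of volumetric flow rate.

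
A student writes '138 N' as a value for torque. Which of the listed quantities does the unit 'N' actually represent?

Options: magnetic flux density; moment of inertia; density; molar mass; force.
force

torque should have units dimensionally equivalent to kg * m^2 / s^2 (e.g. N·m).
The given unit 'N' reduces to kg * m / s^2. Of the listed options, that is the dimensionality of force.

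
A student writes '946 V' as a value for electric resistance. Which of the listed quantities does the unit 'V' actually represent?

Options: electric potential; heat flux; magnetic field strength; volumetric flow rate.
electric potential

electric resistance should have units dimensionally equivalent to kg * m^2 / (A^2 * s^3) (e.g. Ω).
The given unit 'V' reduces to kg * m^2 / (A * s^3). Of the listed options, that is the dimensionality of electric potential.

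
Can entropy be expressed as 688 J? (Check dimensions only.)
No

entropy has SI base units: kg * m^2 / (s^2 * K)
J does NOT reduce to kg * m^2 / (s^2 * K); a valid unit for entropy would be e.g. J/K.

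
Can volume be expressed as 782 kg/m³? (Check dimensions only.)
No

volume has SI base units: m^3
kg/m³ does NOT reduce to m^3; a valid unit for volume would be e.g. m³.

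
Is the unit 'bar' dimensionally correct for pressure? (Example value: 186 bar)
Yes

pressure has SI base units: kg / (m * s^2)
bar reduces to the same SI base units, so it is a valid unit for pressure.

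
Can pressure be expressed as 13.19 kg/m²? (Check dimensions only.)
No

pressure has SI base units: kg / (m * s^2)
kg/m² does NOT reduce to kg / (m * s^2); a valid unit for pressure would be e.g. Pa.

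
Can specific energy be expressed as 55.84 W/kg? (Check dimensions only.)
No

specific energy has SI base units: m^2 / s^2
W/kg does NOT reduce to m^2 / s^2; a valid unit for specific energy would be e.g. J/kg.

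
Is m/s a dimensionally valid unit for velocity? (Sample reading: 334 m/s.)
Yes

velocity has SI base units: m / s
m/s reduces to the same SI base units, so it is a valid unit for velocity.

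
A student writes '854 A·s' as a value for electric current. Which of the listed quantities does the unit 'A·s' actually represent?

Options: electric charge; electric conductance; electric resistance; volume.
electric charge

electric current should have units dimensionally equivalent to A (e.g. A).
The given unit 'A·s' reduces to A * s. Of the listed options, that is the dimensionality of electric charge.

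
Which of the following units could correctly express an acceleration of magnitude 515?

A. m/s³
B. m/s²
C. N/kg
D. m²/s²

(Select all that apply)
B, C

acceleration has SI base units: m / s^2

Checking each option against m / s^2:
  A. m/s³: ✗ does not match
  B. m/s²: ✓ matches
  C. N/kg: ✓ matches
  D. m²/s²: ✗ does not match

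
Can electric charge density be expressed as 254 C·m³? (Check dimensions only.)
No

electric charge density has SI base units: A * s / m^3
C·m³ does NOT reduce to A * s / m^3; a valid unit for electric charge density would be e.g. C/m³.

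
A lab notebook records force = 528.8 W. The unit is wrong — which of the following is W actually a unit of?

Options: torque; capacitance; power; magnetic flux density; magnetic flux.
power

force should have units dimensionally equivalent to kg * m / s^2 (e.g. N).
The given unit 'W' reduces to kg * m^2 / s^3. Of the listed options, that is the dimensionality of power.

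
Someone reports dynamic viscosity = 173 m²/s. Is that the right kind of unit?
No

dynamic viscosity has SI base units: kg / (m * s)
m²/s does NOT reduce to kg / (m * s); a valid unit for dynamic viscosity would be e.g. Pa·s.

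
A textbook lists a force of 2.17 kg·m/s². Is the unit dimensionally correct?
Yes

force has SI base units: kg * m / s^2
kg·m/s² reduces to the same SI base units, so it is a valid unit for force.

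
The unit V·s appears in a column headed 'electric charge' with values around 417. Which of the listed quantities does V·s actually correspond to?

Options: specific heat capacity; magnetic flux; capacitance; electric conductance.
magnetic flux

electric charge should have units dimensionally equivalent to A * s (e.g. C).
The given unit 'V·s' reduces to kg * m^2 / (A * s^2). Of the listed options, that is the dimensionality of magnetic flux.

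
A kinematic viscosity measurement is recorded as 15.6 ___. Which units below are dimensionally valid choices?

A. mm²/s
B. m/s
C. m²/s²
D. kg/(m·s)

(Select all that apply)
A

kinematic viscosity has SI base units: m^2 / s

Checking each option against m^2 / s:
  A. mm²/s: ✓ matches
  B. m/s: ✗ does not match
  C. m²/s²: ✗ does not match
  D. kg/(m·s): ✗ does not match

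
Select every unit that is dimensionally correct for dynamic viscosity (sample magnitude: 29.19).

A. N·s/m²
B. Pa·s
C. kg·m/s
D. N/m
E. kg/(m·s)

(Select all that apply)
A, B, E

dynamic viscosity has SI base units: kg / (m * s)

Checking each option against kg / (m * s):
  A. N·s/m²: ✓ matches
  B. Pa·s: ✓ matches
  C. kg·m/s: ✗ does not match
  D. N/m: ✗ does not match
  E. kg/(m·s): ✓ matches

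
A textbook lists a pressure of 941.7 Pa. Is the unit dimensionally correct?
Yes

pressure has SI base units: kg / (m * s^2)
Pa reduces to the same SI base units, so it is a valid unit for pressure.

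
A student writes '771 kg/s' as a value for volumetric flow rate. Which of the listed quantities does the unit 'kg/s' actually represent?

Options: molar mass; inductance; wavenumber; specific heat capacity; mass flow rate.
mass flow rate

volumetric flow rate should have units dimensionally equivalent to m^3 / s (e.g. m³/s).
The given unit 'kg/s' reduces to kg / s. Of the listed options, that is the dimensionality of mass flow rate.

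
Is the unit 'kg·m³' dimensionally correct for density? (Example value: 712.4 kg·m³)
No

density has SI base units: kg / m^3
kg·m³ does NOT reduce to kg / m^3; a valid unit for density would be e.g. kg/m³.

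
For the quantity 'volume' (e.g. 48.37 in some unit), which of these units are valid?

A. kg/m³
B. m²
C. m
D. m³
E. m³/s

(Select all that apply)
D

volume has SI base units: m^3

Checking each option against m^3:
  A. kg/m³: ✗ does not match
  B. m²: ✗ does not match
  C. m: ✗ does not match
  D. m³: ✓ matches
  E. m³/s: ✗ does not match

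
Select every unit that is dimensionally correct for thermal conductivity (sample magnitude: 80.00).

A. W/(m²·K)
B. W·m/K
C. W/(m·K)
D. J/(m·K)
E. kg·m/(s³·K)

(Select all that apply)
C, E

thermal conductivity has SI base units: kg * m / (s^3 * K)

Checking each option against kg * m / (s^3 * K):
  A. W/(m²·K): ✗ does not match
  B. W·m/K: ✗ does not match
  C. W/(m·K): ✓ matches
  D. J/(m·K): ✗ does not match
  E. kg·m/(s³·K): ✓ matches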